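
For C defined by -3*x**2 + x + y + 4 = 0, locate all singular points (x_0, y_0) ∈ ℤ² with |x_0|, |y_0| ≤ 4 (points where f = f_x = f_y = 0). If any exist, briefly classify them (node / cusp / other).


No singular points in the scanned grid; C is smooth there.

Compute partial derivatives:
  f_x = 1 - 6*x.
  f_y = 1.
f_y = 1 is a nonzero constant, so f_y never vanishes: no point (x, y) can satisfy f = f_x = f_y = 0. In particular no (x, y) ∈ {−4, ..., 4}² is singular; the curve is smooth.


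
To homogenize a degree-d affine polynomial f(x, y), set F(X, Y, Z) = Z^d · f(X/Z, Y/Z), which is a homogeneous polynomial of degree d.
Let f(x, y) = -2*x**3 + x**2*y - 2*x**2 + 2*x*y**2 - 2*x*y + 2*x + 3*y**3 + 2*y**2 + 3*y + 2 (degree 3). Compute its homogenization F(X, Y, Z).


F(X, Y, Z) = -2*X**3 + X**2*Y - 2*X**2*Z + 2*X*Y**2 - 2*X*Y*Z + 2*X*Z**2 + 3*Y**3 + 2*Y**2*Z + 3*Y*Z**2 + 2*Z**3

deg(f) = 3.
Substitute x = X/Z, y = Y/Z into f, then multiply by Z^3.
  monomial -2·x^3·y^0 ↦ -2·X^3·Y^0·Z^0.
  monomial 1·x^2·y^1 ↦ 1·X^2·Y^1·Z^0.
  monomial -2·x^2·y^0 ↦ -2·X^2·Y^0·Z^1.
  monomial 2·x^1·y^2 ↦ 2·X^1·Y^2·Z^0.
  monomial -2·x^1·y^1 ↦ -2·X^1·Y^1·Z^1.
  monomial 2·x^1·y^0 ↦ 2·X^1·Y^0·Z^2.
  monomial 3·x^0·y^3 ↦ 3·X^0·Y^3·Z^0.
  monomial 2·x^0·y^2 ↦ 2·X^0·Y^2·Z^1.
  monomial 3·x^0·y^1 ↦ 3·X^0·Y^1·Z^2.
  monomial 2·x^0·y^0 ↦ 2·X^0·Y^0·Z^3.
Collecting: F(X, Y, Z) = -2*X**3 + X**2*Y - 2*X**2*Z + 2*X*Y**2 - 2*X*Y*Z + 2*X*Z**2 + 3*Y**3 + 2*Y**2*Z + 3*Y*Z**2 + 2*Z**3.


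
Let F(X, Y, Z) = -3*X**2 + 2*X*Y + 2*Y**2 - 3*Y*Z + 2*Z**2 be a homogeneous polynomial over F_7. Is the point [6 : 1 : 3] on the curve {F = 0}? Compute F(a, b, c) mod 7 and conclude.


F(6,1,3) ≡ 6 (mod 7); P is NOT on the curve.

Evaluate F(6, 1, 3) term-by-term (mod 7).
  -3*X**2 ↦ -3·36·1·1 = -108
  2*X*Y ↦ 2·6·1·1 = 12
  2*Y**2 ↦ 2·1·1·1 = 2
  -3*Y*Z ↦ -3·1·1·3 = -9
  2*Z**2 ↦ 2·1·1·9 = 18
Sum: F(6, 1, 3) = (-108) + (12) + (2) + (-9) + (18) = -85.
Reducing mod 7: -85 ≡ 6 (mod 7).
Since F(a, b, c) ≡ 6 ≠ 0 (mod 7), P does NOT lie on the curve.


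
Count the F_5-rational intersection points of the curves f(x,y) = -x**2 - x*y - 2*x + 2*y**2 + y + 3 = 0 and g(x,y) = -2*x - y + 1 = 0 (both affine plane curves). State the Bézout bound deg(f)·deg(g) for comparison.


Common zeros: ∅; count = 0; Bézout bound = 2.

deg(f) = 2, deg(g) = 1, so Bézout bound = 2.
Scan x ∈ F_5. For each x, list the y ∈ F_5 with f(x, y) ≡ 0 and those with g(x, y) ≡ 0 (mod 5); the common zeros in that column are the intersection.
  x = 0: f ≡ 0 at y ∈ ∅; g ≡ 0 at y ∈ {1}; common: ∅.
  x = 1: f ≡ 0 at y ∈ {0}; g ≡ 0 at y ∈ {4}; common: ∅.
  x = 2: f ≡ 0 at y ∈ {0, 3}; g ≡ 0 at y ∈ {2}; common: ∅.
  x = 3: f ≡ 0 at y ∈ {3}; g ≡ 0 at y ∈ {0}; common: ∅.
  x = 4: f ≡ 0 at y ∈ ∅; g ≡ 0 at y ∈ {3}; common: ∅.
Collecting: common zeros = ∅, so the count is 0.
Comparison with the Bézout bound: 0 ≤ 2 = deg(f)·deg(g), as expected for curves with no common component (the affine F_5-count falls short of the bound because intersections may lie at infinity, over extension fields, or carry multiplicity).


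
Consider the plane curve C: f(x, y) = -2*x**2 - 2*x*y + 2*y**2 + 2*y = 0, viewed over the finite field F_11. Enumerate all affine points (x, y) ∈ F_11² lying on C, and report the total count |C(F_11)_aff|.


Affine F_11-points: {(0, 0), (0, 10), (1, 1), (1, 10), (6, 7), (6, 9), (7, 8), (7, 9), (9, 1), (9, 7)}; count = 10.

For each of the 121 pairs (x, y) ∈ F_11², evaluate f(x, y) mod 11. Record the zeros.
  x = 0: [0↦0, 1↦4, 2↦1, 3↦2, 4↦7, 5↦5, 6↦7, 7↦2, 8↦1, 9↦4, 10↦0]  zeros at y ∈ {0, 10}
  x = 1: [0↦9, 1↦0, 2↦6, 3↦5, 4↦8, 5↦4, 6↦4, 7↦8, 8↦5, 9↦6, 10↦0]  zeros at y ∈ {1, 10}
  x = 2: [0↦3, 1↦3, 2↦7, 3↦4, 4↦5, 5↦10, 6↦8, 7↦10, 8↦5, 9↦4, 10↦7]  zeros at y ∈ ∅
  x = 3: [0↦4, 1↦2, 2↦4, 3↦10, 4↦9, 5↦1, 6↦8, 7↦8, 8↦1, 9↦9, 10↦10]  zeros at y ∈ ∅
  x = 4: [0↦1, 1↦8, 2↦8, 3↦1, 4↦9, 5↦10, 6↦4, 7↦2, 8↦4, 9↦10, 10↦9]  zeros at y ∈ ∅
  x = 5: [0↦5, 1↦10, 2↦8, 3↦10, 4↦5, 5↦4, 6↦7, 7↦3, 8↦3, 9↦7, 10↦4]  zeros at y ∈ ∅
  x = 6: [0↦5, 1↦8, 2↦4, 3↦4, 4↦8, 5↦5, 6↦6, 7↦0, 8↦9, 9↦0, 10↦6]  zeros at y ∈ {7, 9}
  x = 7: [0↦1, 1↦2, 2↦7, 3↦5, 4↦7, 5↦2, 6↦1, 7↦4, 8↦0, 9↦0, 10↦4]  zeros at y ∈ {8, 9}
  x = 8: [0↦4, 1↦3, 2↦6, 3↦2, 4↦2, 5↦6, 6↦3, 7↦4, 8↦9, 9↦7, 10↦9]  zeros at y ∈ ∅
  x = 9: [0↦3, 1↦0, 2↦1, 3↦6, 4↦4, 5↦6, 6↦1, 7↦0, 8↦3, 9↦10, 10↦10]  zeros at y ∈ {1, 7}
  x = 10: [0↦9, 1↦4, 2↦3, 3↦6, 4↦2, 5↦2, 6↦6, 7↦3, 8↦4, 9↦9, 10↦7]  zeros at y ∈ ∅
Collecting zeros: affine points = {(0, 0), (0, 10), (1, 1), (1, 10), (6, 7), (6, 9), (7, 8), (7, 9), (9, 1), (9, 7)}.
Total count |C(F_11)_aff| = 10.


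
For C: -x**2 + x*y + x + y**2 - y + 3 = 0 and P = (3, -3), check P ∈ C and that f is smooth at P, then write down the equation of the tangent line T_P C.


Tangent line at P: -8*x - 4*y + 12 = 0.

Step 1: f(3, -3) = 0, so P lies on C.
Step 2: partial derivatives
  f_x(x, y) = -2*x + y + 1, f_y(x, y) = x + 2*y - 1.
  f_x(P) = -8, f_y(P) = -4 (gradient nonzero, so P is smooth).
Step 3: tangent line at P: -8·(x − 3) + -4·(y − -3) = 0.
Expanding: -8*x - 4*y + 12 = 0.


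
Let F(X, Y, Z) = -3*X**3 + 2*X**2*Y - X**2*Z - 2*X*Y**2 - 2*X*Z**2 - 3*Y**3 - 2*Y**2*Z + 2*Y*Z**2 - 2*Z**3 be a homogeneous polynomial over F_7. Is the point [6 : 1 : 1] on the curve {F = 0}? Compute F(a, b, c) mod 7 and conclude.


F(6,1,1) ≡ 3 (mod 7); P is NOT on the curve.

Evaluate F(6, 1, 1) term-by-term (mod 7).
  -3*X**3 ↦ -3·216·1·1 = -648
  2*X**2*Y ↦ 2·36·1·1 = 72
  -X**2*Z ↦ -1·36·1·1 = -36
  -2*X*Y**2 ↦ -2·6·1·1 = -12
  -2*X*Z**2 ↦ -2·6·1·1 = -12
  -3*Y**3 ↦ -3·1·1·1 = -3
  -2*Y**2*Z ↦ -2·1·1·1 = -2
  2*Y*Z**2 ↦ 2·1·1·1 = 2
  -2*Z**3 ↦ -2·1·1·1 = -2
Sum: F(6, 1, 1) = (-648) + (72) + (-36) + (-12) + (-12) + (-3) + (-2) + (2) + (-2) = -641.
Reducing mod 7: -641 ≡ 3 (mod 7).
Since F(a, b, c) ≡ 3 ≠ 0 (mod 7), P does NOT lie on the curve.


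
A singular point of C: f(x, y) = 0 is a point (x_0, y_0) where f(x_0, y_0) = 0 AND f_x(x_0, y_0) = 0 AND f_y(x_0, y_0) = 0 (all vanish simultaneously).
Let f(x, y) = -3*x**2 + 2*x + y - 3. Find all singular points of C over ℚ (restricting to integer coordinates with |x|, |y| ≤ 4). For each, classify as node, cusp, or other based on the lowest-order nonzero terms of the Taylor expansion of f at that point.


No singular points in the scanned grid; C is smooth there.

Compute partial derivatives:
  f_x = 2 - 6*x.
  f_y = 1.
f_y = 1 is a nonzero constant, so f_y never vanishes: no point (x, y) can satisfy f = f_x = f_y = 0. In particular no (x, y) ∈ {−4, ..., 4}² is singular; the curve is smooth.


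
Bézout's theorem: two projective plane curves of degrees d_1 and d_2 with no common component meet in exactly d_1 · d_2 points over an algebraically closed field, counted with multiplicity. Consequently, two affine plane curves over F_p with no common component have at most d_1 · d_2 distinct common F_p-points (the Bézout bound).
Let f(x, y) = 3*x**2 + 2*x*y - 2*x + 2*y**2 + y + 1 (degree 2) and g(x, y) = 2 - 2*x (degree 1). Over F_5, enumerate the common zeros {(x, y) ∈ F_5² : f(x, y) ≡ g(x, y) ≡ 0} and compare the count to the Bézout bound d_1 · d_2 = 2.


Common zeros: ∅; count = 0; Bézout bound = 2.

deg(f) = 2, deg(g) = 1, so Bézout bound = 2.
Scan x ∈ F_5. For each x, list the y ∈ F_5 with f(x, y) ≡ 0 and those with g(x, y) ≡ 0 (mod 5); the common zeros in that column are the intersection.
  x = 0: f ≡ 0 at y ∈ ∅; g ≡ 0 at y ∈ ∅; common: ∅.
  x = 1: f ≡ 0 at y ∈ ∅; g ≡ 0 at y ∈ {0, 1, 2, 3, 4}; common: ∅.
  x = 2: f ≡ 0 at y ∈ ∅; g ≡ 0 at y ∈ ∅; common: ∅.
  x = 3: f ≡ 0 at y ∈ ∅; g ≡ 0 at y ∈ ∅; common: ∅.
  x = 4: f ≡ 0 at y ∈ ∅; g ≡ 0 at y ∈ ∅; common: ∅.
Collecting: common zeros = ∅, so the count is 0.
Comparison with the Bézout bound: 0 ≤ 2 = deg(f)·deg(g), as expected for curves with no common component (the affine F_5-count falls short of the bound because intersections may lie at infinity, over extension fields, or carry multiplicity).


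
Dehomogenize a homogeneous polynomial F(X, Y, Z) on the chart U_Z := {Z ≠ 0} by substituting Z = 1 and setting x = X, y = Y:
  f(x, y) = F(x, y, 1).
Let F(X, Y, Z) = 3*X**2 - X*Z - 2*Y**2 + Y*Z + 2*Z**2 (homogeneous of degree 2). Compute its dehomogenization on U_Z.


f(x, y) = 3*x**2 - x - 2*y**2 + y + 2

On U_Z we set Z = 1. Each monomial c·X^i·Y^j·Z^k in F becomes c·x^i·y^j·1^k = c·x^i·y^j.
Substituting Z = 1: F(X, Y, 1) = 3*x**2 - x - 2*y**2 + y + 2.
Note: deg(f) ≤ deg(F) = 2; strict inequality happens when F is divisible by Z (lost terms).


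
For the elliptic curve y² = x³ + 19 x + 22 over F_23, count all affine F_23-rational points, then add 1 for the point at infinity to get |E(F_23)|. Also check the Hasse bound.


Affine points = {(4, 1), (4, 22), (5, 9), (5, 14), (9, 5), (9, 18), (10, 4), (10, 19), (12, 0), (15, 5), (15, 18), (16, 11), (16, 12), (18, 3), (18, 20), (22, 5), (22, 18)}; affine count = 17; |E(F_23)| = 18.

Discriminant check: Δ ∝ 4a³ + 27b² = 4·19³ + 27·22² = 4·6859 + 27·484 ≡ 1 (mod 23). Nonzero ⇒ E is nonsingular.
For each x ∈ F_23, compute rhs = x³ + 19·x + 22 mod 23, then count y ∈ F_23 with y² ≡ rhs.
  x = 0: rhs = 22, matching y values: none (0 points).
  x = 1: rhs = 19, matching y values: none (0 points).
  x = 2: rhs = 22, matching y values: none (0 points).
  x = 3: rhs = 14, matching y values: none (0 points).
  x = 4: rhs = 1, matching y values: 1, 22 (2 points).
  x = 5: rhs = 12, matching y values: 9, 14 (2 points).
  x = 6: rhs = 7, matching y values: none (0 points).
  x = 7: rhs = 15, matching y values: none (0 points).
  x = 8: rhs = 19, matching y values: none (0 points).
  x = 9: rhs = 2, matching y values: 5, 18 (2 points).
  x = 10: rhs = 16, matching y values: 4, 19 (2 points).
  x = 11: rhs = 21, matching y values: none (0 points).
  x = 12: rhs = 0, matching y values: 0 (1 points).
  x = 13: rhs = 5, matching y values: none (0 points).
  x = 14: rhs = 19, matching y values: none (0 points).
  x = 15: rhs = 2, matching y values: 5, 18 (2 points).
  x = 16: rhs = 6, matching y values: 11, 12 (2 points).
  x = 17: rhs = 14, matching y values: none (0 points).
  x = 18: rhs = 9, matching y values: 3, 20 (2 points).
  x = 19: rhs = 20, matching y values: none (0 points).
  x = 20: rhs = 7, matching y values: none (0 points).
  x = 21: rhs = 22, matching y values: none (0 points).
  x = 22: rhs = 2, matching y values: 5, 18 (2 points).
Total affine count: 17.
Full point count |E(F_23)| = 17 + 1 = 18.
Hasse bound: |18 − (23+1)| = |-6| = 6 ≤ 2√23 ≈ 9.5917 ✓.


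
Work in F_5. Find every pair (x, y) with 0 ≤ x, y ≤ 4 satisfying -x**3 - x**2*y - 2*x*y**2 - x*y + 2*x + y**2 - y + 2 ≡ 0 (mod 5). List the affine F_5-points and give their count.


Affine F_5-points: {(1, 3), (1, 4), (2, 3), (3, 2), (4, 3), (4, 4)}; count = 6.

For each of the 25 pairs (x, y) ∈ F_5², evaluate f(x, y) mod 5. Record the zeros.
  x = 0: [0↦2, 1↦2, 2↦4, 3↦3, 4↦4]  zeros at y ∈ ∅
  x = 1: [0↦3, 1↦4, 2↦3, 3↦0, 4↦0]  zeros at y ∈ {3, 4}
  x = 2: [0↦3, 1↦3, 2↦2, 3↦0, 4↦2]  zeros at y ∈ {3}
  x = 3: [0↦1, 1↦3, 2↦0, 3↦2, 4↦4]  zeros at y ∈ {2}
  x = 4: [0↦1, 1↦3, 2↦1, 3↦0, 4↦0]  zeros at y ∈ {3, 4}
Collecting zeros: affine points = {(1, 3), (1, 4), (2, 3), (3, 2), (4, 3), (4, 4)}.
Total count |C(F_5)_aff| = 6.


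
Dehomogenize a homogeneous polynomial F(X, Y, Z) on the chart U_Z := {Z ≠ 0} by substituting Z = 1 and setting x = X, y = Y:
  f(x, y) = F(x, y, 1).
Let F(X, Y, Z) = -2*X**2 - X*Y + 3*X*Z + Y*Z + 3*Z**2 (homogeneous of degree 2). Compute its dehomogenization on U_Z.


f(x, y) = -2*x**2 - x*y + 3*x + y + 3

On U_Z we set Z = 1. Each monomial c·X^i·Y^j·Z^k in F becomes c·x^i·y^j·1^k = c·x^i·y^j.
Substituting Z = 1: F(X, Y, 1) = -2*x**2 - x*y + 3*x + y + 3.
Note: deg(f) ≤ deg(F) = 2; strict inequality happens when F is divisible by Z (lost terms).


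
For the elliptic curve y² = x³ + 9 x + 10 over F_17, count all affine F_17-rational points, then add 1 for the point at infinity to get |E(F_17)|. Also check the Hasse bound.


Affine points = {(2, 6), (2, 11), (3, 8), (3, 9), (4, 5), (4, 12), (6, 5), (6, 12), (7, 5), (7, 12), (8, 4), (8, 13), (9, 2), (9, 15), (15, 1), (15, 16), (16, 0)}; affine count = 17; |E(F_17)| = 18.

Discriminant check: Δ ∝ 4a³ + 27b² = 4·9³ + 27·10² = 4·729 + 27·100 ≡ 6 (mod 17). Nonzero ⇒ E is nonsingular.
For each x ∈ F_17, compute rhs = x³ + 9·x + 10 mod 17, then count y ∈ F_17 with y² ≡ rhs.
  x = 0: rhs = 10, matching y values: none (0 points).
  x = 1: rhs = 3, matching y values: none (0 points).
  x = 2: rhs = 2, matching y values: 6, 11 (2 points).
  x = 3: rhs = 13, matching y values: 8, 9 (2 points).
  x = 4: rhs = 8, matching y values: 5, 12 (2 points).
  x = 5: rhs = 10, matching y values: none (0 points).
  x = 6: rhs = 8, matching y values: 5, 12 (2 points).
  x = 7: rhs = 8, matching y values: 5, 12 (2 points).
  x = 8: rhs = 16, matching y values: 4, 13 (2 points).
  x = 9: rhs = 4, matching y values: 2, 15 (2 points).
  x = 10: rhs = 12, matching y values: none (0 points).
  x = 11: rhs = 12, matching y values: none (0 points).
  x = 12: rhs = 10, matching y values: none (0 points).
  x = 13: rhs = 12, matching y values: none (0 points).
  x = 14: rhs = 7, matching y values: none (0 points).
  x = 15: rhs = 1, matching y values: 1, 16 (2 points).
  x = 16: rhs = 0, matching y values: 0 (1 points).
Total affine count: 17.
Full point count |E(F_17)| = 17 + 1 = 18.
Hasse bound: |18 − (17+1)| = |0| = 0 ≤ 2√17 ≈ 8.2462 ✓.


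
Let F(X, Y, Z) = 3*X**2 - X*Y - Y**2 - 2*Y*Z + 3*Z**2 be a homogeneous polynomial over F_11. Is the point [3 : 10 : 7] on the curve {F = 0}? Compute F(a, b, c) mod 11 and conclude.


F(3,10,7) ≡ 3 (mod 11); P is NOT on the curve.

Evaluate F(3, 10, 7) term-by-term (mod 11).
  3*X**2 ↦ 3·9·1·1 = 27
  -X*Y ↦ -1·3·10·1 = -30
  -Y**2 ↦ -1·1·100·1 = -100
  -2*Y*Z ↦ -2·1·10·7 = -140
  3*Z**2 ↦ 3·1·1·49 = 147
Sum: F(3, 10, 7) = (27) + (-30) + (-100) + (-140) + (147) = -96.
Reducing mod 11: -96 ≡ 3 (mod 11).
Since F(a, b, c) ≡ 3 ≠ 0 (mod 11), P does NOT lie on the curve.


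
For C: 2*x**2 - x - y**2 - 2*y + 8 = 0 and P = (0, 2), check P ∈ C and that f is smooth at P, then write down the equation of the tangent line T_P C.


Tangent line at P: -x - 6*y + 12 = 0.

Step 1: f(0, 2) = 0, so P lies on C.
Step 2: partial derivatives
  f_x(x, y) = 4*x - 1, f_y(x, y) = -2*y - 2.
  f_x(P) = -1, f_y(P) = -6 (gradient nonzero, so P is smooth).
Step 3: tangent line at P: -1·(x − 0) + -6·(y − 2) = 0.
Expanding: -x - 6*y + 12 = 0.


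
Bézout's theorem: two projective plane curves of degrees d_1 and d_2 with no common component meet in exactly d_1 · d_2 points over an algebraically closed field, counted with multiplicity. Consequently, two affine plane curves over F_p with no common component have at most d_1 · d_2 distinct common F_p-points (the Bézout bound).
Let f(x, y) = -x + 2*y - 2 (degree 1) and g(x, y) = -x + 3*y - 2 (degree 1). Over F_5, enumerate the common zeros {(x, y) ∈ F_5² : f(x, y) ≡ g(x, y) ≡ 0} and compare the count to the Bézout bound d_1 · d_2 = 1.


Common zeros: {(3, 0)}; count = 1; Bézout bound = 1.

deg(f) = 1, deg(g) = 1, so Bézout bound = 1.
Scan x ∈ F_5. For each x, list the y ∈ F_5 with f(x, y) ≡ 0 and those with g(x, y) ≡ 0 (mod 5); the common zeros in that column are the intersection.
  x = 0: f ≡ 0 at y ∈ {1}; g ≡ 0 at y ∈ {4}; common: ∅.
  x = 1: f ≡ 0 at y ∈ {4}; g ≡ 0 at y ∈ {1}; common: ∅.
  x = 2: f ≡ 0 at y ∈ {2}; g ≡ 0 at y ∈ {3}; common: ∅.
  x = 3: f ≡ 0 at y ∈ {0}; g ≡ 0 at y ∈ {0}; common: {0}.
  x = 4: f ≡ 0 at y ∈ {3}; g ≡ 0 at y ∈ {2}; common: ∅.
Collecting: common zeros = {(3, 0)}, so the count is 1.
Comparison with the Bézout bound: 1 ≤ 1 = deg(f)·deg(g), as expected for curves with no common component (the bound is attained).


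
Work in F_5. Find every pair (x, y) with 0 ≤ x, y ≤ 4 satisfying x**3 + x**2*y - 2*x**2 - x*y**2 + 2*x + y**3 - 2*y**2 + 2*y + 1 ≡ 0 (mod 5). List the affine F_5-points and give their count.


Affine F_5-points: {(0, 2), (1, 4), (2, 0)}; count = 3.

For each of the 25 pairs (x, y) ∈ F_5², evaluate f(x, y) mod 5. Record the zeros.
  x = 0: [0↦1, 1↦2, 2↦0, 3↦1, 4↦1]  zeros at y ∈ {2}
  x = 1: [0↦2, 1↦3, 2↦4, 3↦1, 4↦0]  zeros at y ∈ {4}
  x = 2: [0↦0, 1↦3, 2↦4, 3↦4, 4↦4]  zeros at y ∈ {0}
  x = 3: [0↦1, 1↦3, 2↦1, 3↦1, 4↦4]  zeros at y ∈ ∅
  x = 4: [0↦1, 1↦4, 2↦1, 3↦3, 4↦1]  zeros at y ∈ ∅
Collecting zeros: affine points = {(0, 2), (1, 4), (2, 0)}.
Total count |C(F_5)_aff| = 3.


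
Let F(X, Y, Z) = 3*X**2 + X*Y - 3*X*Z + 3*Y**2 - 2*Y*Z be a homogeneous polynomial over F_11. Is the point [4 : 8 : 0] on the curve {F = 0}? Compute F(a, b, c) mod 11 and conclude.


F(4,8,0) ≡ 8 (mod 11); P is NOT on the curve.

Evaluate F(4, 8, 0) term-by-term (mod 11).
  3*X**2 ↦ 3·16·1·1 = 48
  X*Y ↦ 1·4·8·1 = 32
  -3*X*Z ↦ -3·4·1·0 = 0
  3*Y**2 ↦ 3·1·64·1 = 192
  -2*Y*Z ↦ -2·1·8·0 = 0
Sum: F(4, 8, 0) = (48) + (32) + (0) + (192) + (0) = 272.
Reducing mod 11: 272 ≡ 8 (mod 11).
Since F(a, b, c) ≡ 8 ≠ 0 (mod 11), P does NOT lie on the curve.


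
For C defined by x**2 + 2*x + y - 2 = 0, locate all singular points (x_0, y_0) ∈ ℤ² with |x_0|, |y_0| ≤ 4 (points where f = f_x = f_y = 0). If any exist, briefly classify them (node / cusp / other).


No singular points in the scanned grid; C is smooth there.

Compute partial derivatives:
  f_x = 2*x + 2.
  f_y = 1.
f_y = 1 is a nonzero constant, so f_y never vanishes: no point (x, y) can satisfy f = f_x = f_y = 0. In particular no (x, y) ∈ {−4, ..., 4}² is singular; the curve is smooth.


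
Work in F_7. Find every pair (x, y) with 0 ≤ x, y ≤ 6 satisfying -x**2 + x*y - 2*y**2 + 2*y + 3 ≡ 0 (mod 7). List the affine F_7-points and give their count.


Affine F_7-points: {(0, 4), (1, 2), (1, 3), (2, 3), (2, 6), (4, 4), (4, 6)}; count = 7.

For each of the 49 pairs (x, y) ∈ F_7², evaluate f(x, y) mod 7. Record the zeros.
  x = 0: [0↦3, 1↦3, 2↦6, 3↦5, 4↦0, 5↦5, 6↦6]  zeros at y ∈ {4}
  x = 1: [0↦2, 1↦3, 2↦0, 3↦0, 4↦3, 5↦2, 6↦4]  zeros at y ∈ {2, 3}
  x = 2: [0↦6, 1↦1, 2↦6, 3↦0, 4↦4, 5↦4, 6↦0]  zeros at y ∈ {3, 6}
  x = 3: [0↦1, 1↦4, 2↦3, 3↦5, 4↦3, 5↦4, 6↦1]  zeros at y ∈ ∅
  x = 4: [0↦1, 1↦5, 2↦5, 3↦1, 4↦0, 5↦2, 6↦0]  zeros at y ∈ {4, 6}
  x = 5: [0↦6, 1↦4, 2↦5, 3↦2, 4↦2, 5↦5, 6↦4]  zeros at y ∈ ∅
  x = 6: [0↦2, 1↦1, 2↦3, 3↦1, 4↦2, 5↦6, 6↦6]  zeros at y ∈ ∅
Collecting zeros: affine points = {(0, 4), (1, 2), (1, 3), (2, 3), (2, 6), (4, 4), (4, 6)}.
Total count |C(F_7)_aff| = 7.


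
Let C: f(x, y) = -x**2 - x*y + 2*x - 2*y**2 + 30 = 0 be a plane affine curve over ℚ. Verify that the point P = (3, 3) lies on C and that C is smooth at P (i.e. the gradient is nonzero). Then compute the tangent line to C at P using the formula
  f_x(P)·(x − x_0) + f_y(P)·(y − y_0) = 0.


Tangent line at P: -7*x - 15*y + 66 = 0.

Step 1: f(3, 3) = 0, so P lies on C.
Step 2: partial derivatives
  f_x(x, y) = -2*x - y + 2, f_y(x, y) = -x - 4*y.
  f_x(P) = -7, f_y(P) = -15 (gradient nonzero, so P is smooth).
Step 3: tangent line at P: -7·(x − 3) + -15·(y − 3) = 0.
Expanding: -7*x - 15*y + 66 = 0.


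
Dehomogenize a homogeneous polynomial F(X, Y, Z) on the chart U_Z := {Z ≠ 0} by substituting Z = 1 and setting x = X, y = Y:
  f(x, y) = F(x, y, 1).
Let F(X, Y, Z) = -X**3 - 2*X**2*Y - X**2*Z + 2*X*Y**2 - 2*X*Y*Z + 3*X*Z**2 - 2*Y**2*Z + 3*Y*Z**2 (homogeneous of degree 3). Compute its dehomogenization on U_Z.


f(x, y) = -x**3 - 2*x**2*y - x**2 + 2*x*y**2 - 2*x*y + 3*x - 2*y**2 + 3*y

On U_Z we set Z = 1. Each monomial c·X^i·Y^j·Z^k in F becomes c·x^i·y^j·1^k = c·x^i·y^j.
Substituting Z = 1: F(X, Y, 1) = -x**3 - 2*x**2*y - x**2 + 2*x*y**2 - 2*x*y + 3*x - 2*y**2 + 3*y.
Note: deg(f) ≤ deg(F) = 3; strict inequality happens when F is divisible by Z (lost terms).


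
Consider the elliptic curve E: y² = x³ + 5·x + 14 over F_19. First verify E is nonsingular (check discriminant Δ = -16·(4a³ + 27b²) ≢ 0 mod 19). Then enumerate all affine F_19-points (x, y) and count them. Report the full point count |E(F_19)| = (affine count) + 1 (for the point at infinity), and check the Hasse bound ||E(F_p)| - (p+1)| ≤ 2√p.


Affine points = {(1, 1), (1, 18), (9, 3), (9, 16), (10, 0), (12, 4), (12, 15), (14, 4), (14, 15), (15, 5), (15, 14)}; affine count = 11; |E(F_19)| = 12.

Discriminant check: Δ ∝ 4a³ + 27b² = 4·5³ + 27·14² = 4·125 + 27·196 ≡ 16 (mod 19). Nonzero ⇒ E is nonsingular.
For each x ∈ F_19, compute rhs = x³ + 5·x + 14 mod 19, then count y ∈ F_19 with y² ≡ rhs.
  x = 0: rhs = 14, matching y values: none (0 points).
  x = 1: rhs = 1, matching y values: 1, 18 (2 points).
  x = 2: rhs = 13, matching y values: none (0 points).
  x = 3: rhs = 18, matching y values: none (0 points).
  x = 4: rhs = 3, matching y values: none (0 points).
  x = 5: rhs = 12, matching y values: none (0 points).
  x = 6: rhs = 13, matching y values: none (0 points).
  x = 7: rhs = 12, matching y values: none (0 points).
  x = 8: rhs = 15, matching y values: none (0 points).
  x = 9: rhs = 9, matching y values: 3, 16 (2 points).
  x = 10: rhs = 0, matching y values: 0 (1 points).
  x = 11: rhs = 13, matching y values: none (0 points).
  x = 12: rhs = 16, matching y values: 4, 15 (2 points).
  x = 13: rhs = 15, matching y values: none (0 points).
  x = 14: rhs = 16, matching y values: 4, 15 (2 points).
  x = 15: rhs = 6, matching y values: 5, 14 (2 points).
  x = 16: rhs = 10, matching y values: none (0 points).
  x = 17: rhs = 15, matching y values: none (0 points).
  x = 18: rhs = 8, matching y values: none (0 points).
Total affine count: 11.
Full point count |E(F_19)| = 11 + 1 = 12.
Hasse bound: |12 − (19+1)| = |-8| = 8 ≤ 2√19 ≈ 8.7178 ✓.


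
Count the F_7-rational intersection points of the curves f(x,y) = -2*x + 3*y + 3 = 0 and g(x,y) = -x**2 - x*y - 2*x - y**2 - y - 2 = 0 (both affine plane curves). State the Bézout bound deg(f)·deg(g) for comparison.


Common zeros: ∅; count = 0; Bézout bound = 2.

deg(f) = 1, deg(g) = 2, so Bézout bound = 2.
Scan x ∈ F_7. For each x, list the y ∈ F_7 with f(x, y) ≡ 0 and those with g(x, y) ≡ 0 (mod 7); the common zeros in that column are the intersection.
  x = 0: f ≡ 0 at y ∈ {6}; g ≡ 0 at y ∈ {3}; common: ∅.
  x = 1: f ≡ 0 at y ∈ {2}; g ≡ 0 at y ∈ ∅; common: ∅.
  x = 2: f ≡ 0 at y ∈ {5}; g ≡ 0 at y ∈ {1, 3}; common: ∅.
  x = 3: f ≡ 0 at y ∈ {1}; g ≡ 0 at y ∈ {4, 6}; common: ∅.
  x = 4: f ≡ 0 at y ∈ {4}; g ≡ 0 at y ∈ ∅; common: ∅.
  x = 5: f ≡ 0 at y ∈ {0}; g ≡ 0 at y ∈ {4}; common: ∅.
  x = 6: f ≡ 0 at y ∈ {3}; g ≡ 0 at y ∈ ∅; common: ∅.
Collecting: common zeros = ∅, so the count is 0.
Comparison with the Bézout bound: 0 ≤ 2 = deg(f)·deg(g), as expected for curves with no common component (the affine F_7-count falls short of the bound because intersections may lie at infinity, over extension fields, or carry multiplicity).


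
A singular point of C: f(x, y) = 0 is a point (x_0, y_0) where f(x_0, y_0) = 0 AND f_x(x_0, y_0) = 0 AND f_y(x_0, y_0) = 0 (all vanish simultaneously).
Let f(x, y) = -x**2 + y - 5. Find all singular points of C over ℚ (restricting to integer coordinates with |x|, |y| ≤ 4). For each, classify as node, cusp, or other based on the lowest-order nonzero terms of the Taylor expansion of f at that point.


No singular points in the scanned grid; C is smooth there.

Compute partial derivatives:
  f_x = -2*x.
  f_y = 1.
f_y = 1 is a nonzero constant, so f_y never vanishes: no point (x, y) can satisfy f = f_x = f_y = 0. In particular no (x, y) ∈ {−4, ..., 4}² is singular; the curve is smooth.


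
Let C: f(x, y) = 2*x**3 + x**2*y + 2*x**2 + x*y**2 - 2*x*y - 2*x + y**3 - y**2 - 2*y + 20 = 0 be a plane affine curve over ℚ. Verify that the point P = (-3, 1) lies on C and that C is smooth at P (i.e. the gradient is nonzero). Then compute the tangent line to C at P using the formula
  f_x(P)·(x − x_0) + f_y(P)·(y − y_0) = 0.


Tangent line at P: 33*x + 8*y + 91 = 0.

Step 1: f(-3, 1) = 0, so P lies on C.
Step 2: partial derivatives
  f_x(x, y) = 6*x**2 + 2*x*y + 4*x + y**2 - 2*y - 2, f_y(x, y) = x**2 + 2*x*y - 2*x + 3*y**2 - 2*y - 2.
  f_x(P) = 33, f_y(P) = 8 (gradient nonzero, so P is smooth).
Step 3: tangent line at P: 33·(x − -3) + 8·(y − 1) = 0.
Expanding: 33*x + 8*y + 91 = 0.


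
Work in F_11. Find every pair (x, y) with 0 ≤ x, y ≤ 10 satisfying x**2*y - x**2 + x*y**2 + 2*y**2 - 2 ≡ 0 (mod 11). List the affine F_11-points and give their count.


Affine F_11-points: {(0, 1), (0, 10), (1, 2), (1, 5), (3, 0), (3, 7), (6, 2), (6, 10), (8, 0), (8, 9), (9, 7)}; count = 11.

For each of the 121 pairs (x, y) ∈ F_11², evaluate f(x, y) mod 11. Record the zeros.
  x = 0: [0↦9, 1↦0, 2↦6, 3↦5, 4↦8, 5↦4, 6↦4, 7↦8, 8↦5, 9↦6, 10↦0]  zeros at y ∈ {1, 10}
  x = 1: [0↦8, 1↦1, 2↦0, 3↦5, 4↦5, 5↦0, 6↦1, 7↦8, 8↦10, 9↦7, 10↦10]  zeros at y ∈ {2, 5}
  x = 2: [0↦5, 1↦2, 2↦7, 3↦9, 4↦8, 5↦4, 6↦8, 7↦9, 8↦7, 9↦2, 10↦5]  zeros at y ∈ ∅
  x = 3: [0↦0, 1↦3, 2↦5, 3↦6, 4↦6, 5↦5, 6↦3, 7↦0, 8↦7, 9↦2, 10↦7]  zeros at y ∈ {0, 7}
  x = 4: [0↦4, 1↦4, 2↦5, 3↦7, 4↦10, 5↦3, 6↦8, 7↦3, 8↦10, 9↦7, 10↦5]  zeros at y ∈ ∅
  x = 5: [0↦6, 1↦5, 2↦7, 3↦1, 4↦9, 5↦9, 6↦1, 7↦7, 8↦5, 9↦6, 10↦10]  zeros at y ∈ ∅
  x = 6: [0↦6, 1↦6, 2↦0, 3↦10, 4↦3, 5↦1, 6↦4, 7↦1, 8↦3, 9↦10, 10↦0]  zeros at y ∈ {2, 10}
  x = 7: [0↦4, 1↦7, 2↦6, 3↦1, 4↦3, 5↦1, 6↦6, 7↦7, 8↦4, 9↦8, 10↦8]  zeros at y ∈ ∅
  x = 8: [0↦0, 1↦8, 2↦3, 3↦7, 4↦9, 5↦9, 6↦7, 7↦3, 8↦8, 9↦0, 10↦1]  zeros at y ∈ {0, 9}
  x = 9: [0↦5, 1↦9, 2↦2, 3↦6, 4↦10, 5↦3, 6↦7, 7↦0, 8↦4, 9↦8, 10↦1]  zeros at y ∈ {7}
  x = 10: [0↦8, 1↦10, 2↦3, 3↦9, 4↦6, 5↦5, 6↦6, 7↦9, 8↦3, 9↦10, 10↦8]  zeros at y ∈ ∅
Collecting zeros: affine points = {(0, 1), (0, 10), (1, 2), (1, 5), (3, 0), (3, 7), (6, 2), (6, 10), (8, 0), (8, 9), (9, 7)}.
Total count |C(F_11)_aff| = 11.


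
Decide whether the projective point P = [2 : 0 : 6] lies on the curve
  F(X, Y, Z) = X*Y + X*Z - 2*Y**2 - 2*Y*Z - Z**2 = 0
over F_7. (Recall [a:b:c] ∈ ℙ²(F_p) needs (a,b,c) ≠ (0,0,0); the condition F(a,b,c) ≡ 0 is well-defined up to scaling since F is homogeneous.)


F(2,0,6) ≡ 4 (mod 7); P is NOT on the curve.

Evaluate F(2, 0, 6) term-by-term (mod 7).
  X*Y ↦ 1·2·0·1 = 0
  X*Z ↦ 1·2·1·6 = 12
  -2*Y**2 ↦ -2·1·0·1 = 0
  -2*Y*Z ↦ -2·1·0·6 = 0
  -Z**2 ↦ -1·1·1·36 = -36
Sum: F(2, 0, 6) = (0) + (12) + (0) + (0) + (-36) = -24.
Reducing mod 7: -24 ≡ 4 (mod 7).
Since F(a, b, c) ≡ 4 ≠ 0 (mod 7), P does NOT lie on the curve.


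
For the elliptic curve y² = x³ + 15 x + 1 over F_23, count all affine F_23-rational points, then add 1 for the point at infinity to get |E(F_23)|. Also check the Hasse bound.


Affine points = {(0, 1), (0, 22), (2, 4), (2, 19), (3, 2), (3, 21), (6, 10), (6, 13), (7, 9), (7, 14), (8, 9), (8, 14), (10, 1), (10, 22), (11, 5), (11, 18), (12, 0), (13, 1), (13, 22), (15, 6), (15, 17), (16, 6), (16, 17), (18, 10), (18, 13), (21, 3), (21, 20), (22, 10), (22, 13)}; affine count = 29; |E(F_23)| = 30.

Discriminant check: Δ ∝ 4a³ + 27b² = 4·15³ + 27·1² = 4·3375 + 27·1 ≡ 3 (mod 23). Nonzero ⇒ E is nonsingular.
For each x ∈ F_23, compute rhs = x³ + 15·x + 1 mod 23, then count y ∈ F_23 with y² ≡ rhs.
  x = 0: rhs = 1, matching y values: 1, 22 (2 points).
  x = 1: rhs = 17, matching y values: none (0 points).
  x = 2: rhs = 16, matching y values: 4, 19 (2 points).
  x = 3: rhs = 4, matching y values: 2, 21 (2 points).
  x = 4: rhs = 10, matching y values: none (0 points).
  x = 5: rhs = 17, matching y values: none (0 points).
  x = 6: rhs = 8, matching y values: 10, 13 (2 points).
  x = 7: rhs = 12, matching y values: 9, 14 (2 points).
  x = 8: rhs = 12, matching y values: 9, 14 (2 points).
  x = 9: rhs = 14, matching y values: none (0 points).
  x = 10: rhs = 1, matching y values: 1, 22 (2 points).
  x = 11: rhs = 2, matching y values: 5, 18 (2 points).
  x = 12: rhs = 0, matching y values: 0 (1 points).
  x = 13: rhs = 1, matching y values: 1, 22 (2 points).
  x = 14: rhs = 11, matching y values: none (0 points).
  x = 15: rhs = 13, matching y values: 6, 17 (2 points).
  x = 16: rhs = 13, matching y values: 6, 17 (2 points).
  x = 17: rhs = 17, matching y values: none (0 points).
  x = 18: rhs = 8, matching y values: 10, 13 (2 points).
  x = 19: rhs = 15, matching y values: none (0 points).
  x = 20: rhs = 21, matching y values: none (0 points).
  x = 21: rhs = 9, matching y values: 3, 20 (2 points).
  x = 22: rhs = 8, matching y values: 10, 13 (2 points).
Total affine count: 29.
Full point count |E(F_23)| = 29 + 1 = 30.
Hasse bound: |30 − (23+1)| = |6| = 6 ≤ 2√23 ≈ 9.5917 ✓.


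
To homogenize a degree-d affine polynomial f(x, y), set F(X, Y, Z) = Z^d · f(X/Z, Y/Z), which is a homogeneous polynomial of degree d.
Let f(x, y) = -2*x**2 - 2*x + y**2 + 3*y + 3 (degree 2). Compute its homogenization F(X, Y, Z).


F(X, Y, Z) = -2*X**2 - 2*X*Z + Y**2 + 3*Y*Z + 3*Z**2

deg(f) = 2.
Substitute x = X/Z, y = Y/Z into f, then multiply by Z^2.
  monomial -2·x^2·y^0 ↦ -2·X^2·Y^0·Z^0.
  monomial -2·x^1·y^0 ↦ -2·X^1·Y^0·Z^1.
  monomial 1·x^0·y^2 ↦ 1·X^0·Y^2·Z^0.
  monomial 3·x^0·y^1 ↦ 3·X^0·Y^1·Z^1.
  monomial 3·x^0·y^0 ↦ 3·X^0·Y^0·Z^2.
Collecting: F(X, Y, Z) = -2*X**2 - 2*X*Z + Y**2 + 3*Y*Z + 3*Z**2.


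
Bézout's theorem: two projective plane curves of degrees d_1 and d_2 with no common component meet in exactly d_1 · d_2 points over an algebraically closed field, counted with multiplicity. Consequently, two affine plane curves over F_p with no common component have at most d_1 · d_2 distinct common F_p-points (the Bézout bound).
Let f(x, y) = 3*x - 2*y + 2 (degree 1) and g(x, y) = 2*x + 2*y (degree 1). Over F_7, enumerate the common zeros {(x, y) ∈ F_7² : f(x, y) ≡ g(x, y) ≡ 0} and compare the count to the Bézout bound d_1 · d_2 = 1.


Common zeros: {(1, 6)}; count = 1; Bézout bound = 1.

deg(f) = 1, deg(g) = 1, so Bézout bound = 1.
Scan x ∈ F_7. For each x, list the y ∈ F_7 with f(x, y) ≡ 0 and those with g(x, y) ≡ 0 (mod 7); the common zeros in that column are the intersection.
  x = 0: f ≡ 0 at y ∈ {1}; g ≡ 0 at y ∈ {0}; common: ∅.
  x = 1: f ≡ 0 at y ∈ {6}; g ≡ 0 at y ∈ {6}; common: {6}.
  x = 2: f ≡ 0 at y ∈ {4}; g ≡ 0 at y ∈ {5}; common: ∅.
  x = 3: f ≡ 0 at y ∈ {2}; g ≡ 0 at y ∈ {4}; common: ∅.
  x = 4: f ≡ 0 at y ∈ {0}; g ≡ 0 at y ∈ {3}; common: ∅.
  x = 5: f ≡ 0 at y ∈ {5}; g ≡ 0 at y ∈ {2}; common: ∅.
  x = 6: f ≡ 0 at y ∈ {3}; g ≡ 0 at y ∈ {1}; common: ∅.
Collecting: common zeros = {(1, 6)}, so the count is 1.
Comparison with the Bézout bound: 1 ≤ 1 = deg(f)·deg(g), as expected for curves with no common component (the bound is attained).


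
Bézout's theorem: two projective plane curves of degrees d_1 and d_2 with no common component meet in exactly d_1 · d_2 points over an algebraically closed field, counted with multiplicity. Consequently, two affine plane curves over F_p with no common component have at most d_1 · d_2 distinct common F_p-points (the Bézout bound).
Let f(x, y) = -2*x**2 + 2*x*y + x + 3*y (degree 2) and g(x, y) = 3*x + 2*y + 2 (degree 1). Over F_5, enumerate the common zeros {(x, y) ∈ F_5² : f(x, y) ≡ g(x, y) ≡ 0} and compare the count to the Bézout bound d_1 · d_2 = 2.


Common zeros: {(4, 3)}; count = 1; Bézout bound = 2.

deg(f) = 2, deg(g) = 1, so Bézout bound = 2.
Scan x ∈ F_5. For each x, list the y ∈ F_5 with f(x, y) ≡ 0 and those with g(x, y) ≡ 0 (mod 5); the common zeros in that column are the intersection.
  x = 0: f ≡ 0 at y ∈ {0}; g ≡ 0 at y ∈ {4}; common: ∅.
  x = 1: f ≡ 0 at y ∈ ∅; g ≡ 0 at y ∈ {0}; common: ∅.
  x = 2: f ≡ 0 at y ∈ {3}; g ≡ 0 at y ∈ {1}; common: ∅.
  x = 3: f ≡ 0 at y ∈ {0}; g ≡ 0 at y ∈ {2}; common: ∅.
  x = 4: f ≡ 0 at y ∈ {3}; g ≡ 0 at y ∈ {3}; common: {3}.
Collecting: common zeros = {(4, 3)}, so the count is 1.
Comparison with the Bézout bound: 1 ≤ 2 = deg(f)·deg(g), as expected for curves with no common component (the affine F_5-count falls short of the bound because intersections may lie at infinity, over extension fields, or carry multiplicity).


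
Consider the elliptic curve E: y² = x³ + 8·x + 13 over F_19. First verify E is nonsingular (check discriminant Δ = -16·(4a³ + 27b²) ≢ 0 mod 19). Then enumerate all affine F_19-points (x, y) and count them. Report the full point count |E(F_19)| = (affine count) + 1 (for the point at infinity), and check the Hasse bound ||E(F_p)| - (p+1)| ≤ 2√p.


Affine points = {(3, 8), (3, 11), (5, 8), (5, 11), (6, 7), (6, 12), (8, 0), (9, 4), (9, 15), (11, 8), (11, 11), (14, 0), (16, 0), (18, 2), (18, 17)}; affine count = 15; |E(F_19)| = 16.

Discriminant check: Δ ∝ 4a³ + 27b² = 4·8³ + 27·13² = 4·512 + 27·169 ≡ 18 (mod 19). Nonzero ⇒ E is nonsingular.
For each x ∈ F_19, compute rhs = x³ + 8·x + 13 mod 19, then count y ∈ F_19 with y² ≡ rhs.
  x = 0: rhs = 13, matching y values: none (0 points).
  x = 1: rhs = 3, matching y values: none (0 points).
  x = 2: rhs = 18, matching y values: none (0 points).
  x = 3: rhs = 7, matching y values: 8, 11 (2 points).
  x = 4: rhs = 14, matching y values: none (0 points).
  x = 5: rhs = 7, matching y values: 8, 11 (2 points).
  x = 6: rhs = 11, matching y values: 7, 12 (2 points).
  x = 7: rhs = 13, matching y values: none (0 points).
  x = 8: rhs = 0, matching y values: 0 (1 points).
  x = 9: rhs = 16, matching y values: 4, 15 (2 points).
  x = 10: rhs = 10, matching y values: none (0 points).
  x = 11: rhs = 7, matching y values: 8, 11 (2 points).
  x = 12: rhs = 13, matching y values: none (0 points).
  x = 13: rhs = 15, matching y values: none (0 points).
  x = 14: rhs = 0, matching y values: 0 (1 points).
  x = 15: rhs = 12, matching y values: none (0 points).
  x = 16: rhs = 0, matching y values: 0 (1 points).
  x = 17: rhs = 8, matching y values: none (0 points).
  x = 18: rhs = 4, matching y values: 2, 17 (2 points).
Total affine count: 15.
Full point count |E(F_19)| = 15 + 1 = 16.
Hasse bound: |16 − (19+1)| = |-4| = 4 ≤ 2√19 ≈ 8.7178 ✓.


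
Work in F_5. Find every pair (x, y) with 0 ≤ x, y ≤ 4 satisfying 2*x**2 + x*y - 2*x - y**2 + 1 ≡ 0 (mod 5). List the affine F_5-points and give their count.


Affine F_5-points: {(0, 1), (0, 4), (1, 3), (2, 0), (2, 2), (3, 1), (3, 2), (4, 0), (4, 4)}; count = 9.

For each of the 25 pairs (x, y) ∈ F_5², evaluate f(x, y) mod 5. Record the zeros.
  x = 0: [0↦1, 1↦0, 2↦2, 3↦2, 4↦0]  zeros at y ∈ {1, 4}
  x = 1: [0↦1, 1↦1, 2↦4, 3↦0, 4↦4]  zeros at y ∈ {3}
  x = 2: [0↦0, 1↦1, 2↦0, 3↦2, 4↦2]  zeros at y ∈ {0, 2}
  x = 3: [0↦3, 1↦0, 2↦0, 3↦3, 4↦4]  zeros at y ∈ {1, 2}
  x = 4: [0↦0, 1↦3, 2↦4, 3↦3, 4↦0]  zeros at y ∈ {0, 4}
Collecting zeros: affine points = {(0, 1), (0, 4), (1, 3), (2, 0), (2, 2), (3, 1), (3, 2), (4, 0), (4, 4)}.
Total count |C(F_5)_aff| = 9.


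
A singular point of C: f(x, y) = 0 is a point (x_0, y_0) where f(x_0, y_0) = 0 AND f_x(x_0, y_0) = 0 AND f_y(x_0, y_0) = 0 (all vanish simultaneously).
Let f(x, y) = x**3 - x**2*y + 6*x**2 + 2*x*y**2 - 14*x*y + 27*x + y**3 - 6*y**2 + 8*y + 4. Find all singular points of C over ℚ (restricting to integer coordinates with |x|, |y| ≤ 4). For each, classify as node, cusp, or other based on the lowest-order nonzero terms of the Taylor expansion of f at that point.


Singular points: {(-1, 3)}; classification: cusp.

Compute partial derivatives:
  f_x = 3*x**2 - 2*x*y + 12*x + 2*y**2 - 14*y + 27.
  f_y = -x**2 + 4*x*y - 14*x + 3*y**2 - 12*y + 8.
Scan x_0 ∈ {−4, ..., 4}. For each x_0, f_y(x_0, y) is a polynomial in y; find its integer roots y ∈ {−4, ..., 4}, then test f_x and f at those candidates.
  x = -4: f_y(-4, y) = 3*y**2 - 28*y + 48; no integer root y with |y| ≤ 4.
  x = -3: f_y(-3, y) = 3*y**2 - 24*y + 41; no integer root y with |y| ≤ 4.
  x = -2: f_y(-2, y) = 3*y**2 - 20*y + 32; vanishes at y ∈ {4}. (-2, 4): f_x = 7 ≠ 0.
  x = -1: f_y(-1, y) = 3*y**2 - 16*y + 21; vanishes at y ∈ {3}. (-1, 3): f_x = 0, f = 0 — SINGULAR.
  x = 0: f_y(0, y) = 3*y**2 - 12*y + 8; no integer root y with |y| ≤ 4.
  x = 1: f_y(1, y) = 3*y**2 - 8*y - 7; no integer root y with |y| ≤ 4.
  x = 2: f_y(2, y) = 3*y**2 - 4*y - 24; no integer root y with |y| ≤ 4.
  x = 3: f_y(3, y) = 3*y**2 - 43; no integer root y with |y| ≤ 4.
  x = 4: f_y(4, y) = 3*y**2 + 4*y - 64; vanishes at y ∈ {4}. (4, 4): f_x = 67 ≠ 0.
Only singular point on the grid: (-1, 3).
Classify: substitute x = -1 + u, y = 3 + v and expand: f = u**3 - u**2*v + 2*u*v**2 + v**3 + v**2.
No constant or linear terms (consistent with a singular point). Quadratic part: v**2. Cubic part: u**3 - u**2*v + 2*u*v**2 + v**3.
The quadratic part v**2 is a perfect square, so there is a single (double) tangent line v = 0, i.e. y = 3. Restricting the cubic part to that line (v = 0) leaves u**3 ≠ 0, so f is not divisible by v and the branch is v² ≈ -u**3 to lowest order — this is a cusp.
Classification: cusp.


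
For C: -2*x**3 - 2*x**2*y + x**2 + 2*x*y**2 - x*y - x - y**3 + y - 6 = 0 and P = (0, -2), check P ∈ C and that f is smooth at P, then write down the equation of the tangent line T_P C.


Tangent line at P: 9*x - 11*y - 22 = 0.

Step 1: f(0, -2) = 0, so P lies on C.
Step 2: partial derivatives
  f_x(x, y) = -6*x**2 - 4*x*y + 2*x + 2*y**2 - y - 1, f_y(x, y) = -2*x**2 + 4*x*y - x - 3*y**2 + 1.
  f_x(P) = 9, f_y(P) = -11 (gradient nonzero, so P is smooth).
Step 3: tangent line at P: 9·(x − 0) + -11·(y − -2) = 0.
Expanding: 9*x - 11*y - 22 = 0.


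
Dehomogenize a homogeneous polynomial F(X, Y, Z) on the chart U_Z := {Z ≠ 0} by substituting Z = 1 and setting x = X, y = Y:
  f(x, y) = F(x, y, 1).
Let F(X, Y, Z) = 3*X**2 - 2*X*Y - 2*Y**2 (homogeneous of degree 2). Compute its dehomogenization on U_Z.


f(x, y) = 3*x**2 - 2*x*y - 2*y**2

On U_Z we set Z = 1. Each monomial c·X^i·Y^j·Z^k in F becomes c·x^i·y^j·1^k = c·x^i·y^j.
Substituting Z = 1: F(X, Y, 1) = 3*x**2 - 2*x*y - 2*y**2.
Note: deg(f) ≤ deg(F) = 2; strict inequality happens when F is divisible by Z (lost terms).


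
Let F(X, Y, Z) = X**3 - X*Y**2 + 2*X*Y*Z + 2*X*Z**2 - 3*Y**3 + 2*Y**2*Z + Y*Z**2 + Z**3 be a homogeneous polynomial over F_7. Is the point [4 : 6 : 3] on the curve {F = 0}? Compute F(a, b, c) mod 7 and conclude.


F(4,6,3) ≡ 2 (mod 7); P is NOT on the curve.

Evaluate F(4, 6, 3) term-by-term (mod 7).
  X**3 ↦ 1·64·1·1 = 64
  -X*Y**2 ↦ -1·4·36·1 = -144
  2*X*Y*Z ↦ 2·4·6·3 = 144
  2*X*Z**2 ↦ 2·4·1·9 = 72
  -3*Y**3 ↦ -3·1·216·1 = -648
  2*Y**2*Z ↦ 2·1·36·3 = 216
  Y*Z**2 ↦ 1·1·6·9 = 54
  Z**3 ↦ 1·1·1·27 = 27
Sum: F(4, 6, 3) = (64) + (-144) + (144) + (72) + (-648) + (216) + (54) + (27) = -215.
Reducing mod 7: -215 ≡ 2 (mod 7).
Since F(a, b, c) ≡ 2 ≠ 0 (mod 7), P does NOT lie on the curve.


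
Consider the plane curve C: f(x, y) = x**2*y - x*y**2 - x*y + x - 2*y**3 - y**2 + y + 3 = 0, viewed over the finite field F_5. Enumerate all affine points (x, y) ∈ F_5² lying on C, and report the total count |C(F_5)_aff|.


Affine F_5-points: {(0, 2), (1, 3), (2, 0)}; count = 3.

For each of the 25 pairs (x, y) ∈ F_5², evaluate f(x, y) mod 5. Record the zeros.
  x = 0: [0↦3, 1↦1, 2↦0, 3↦3, 4↦3]  zeros at y ∈ {2}
  x = 1: [0↦4, 1↦1, 2↦2, 3↦0, 4↦3]  zeros at y ∈ {3}
  x = 2: [0↦0, 1↦3, 2↦3, 3↦3, 4↦1]  zeros at y ∈ {0}
  x = 3: [0↦1, 1↦2, 2↦3, 3↦2, 4↦2]  zeros at y ∈ ∅
  x = 4: [0↦2, 1↦3, 2↦2, 3↦2, 4↦1]  zeros at y ∈ ∅
Collecting zeros: affine points = {(0, 2), (1, 3), (2, 0)}.
Total count |C(F_5)_aff| = 3.
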